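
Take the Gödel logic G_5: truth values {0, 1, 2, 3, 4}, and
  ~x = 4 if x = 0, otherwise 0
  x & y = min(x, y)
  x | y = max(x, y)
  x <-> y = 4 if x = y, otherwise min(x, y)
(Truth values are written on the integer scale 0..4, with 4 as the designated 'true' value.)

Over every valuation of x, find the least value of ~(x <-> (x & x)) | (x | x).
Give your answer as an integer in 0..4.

0

Take x = 0:
x & x = 0 & 0 = 0
x <-> (x & x) = 0 <-> 0 = 4
~(x <-> (x & x)) = ~4 = 0
x | x = 0 | 0 = 0
~(x <-> (x & x)) | (x | x) = 0 | 0 = 0
No assignment yields a value below 0, so this is the minimum.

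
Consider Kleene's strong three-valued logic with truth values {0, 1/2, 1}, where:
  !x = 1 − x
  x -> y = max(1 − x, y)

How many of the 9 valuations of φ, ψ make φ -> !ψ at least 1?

5

φ = 0, ψ = 0 ↦ 1  ≥
φ = 0, ψ = 1/2 ↦ 1  ≥
φ = 0, ψ = 1 ↦ 1  ≥
φ = 1/2, ψ = 0 ↦ 1  ≥
φ = 1/2, ψ = 1/2 ↦ 1/2  <
φ = 1/2, ψ = 1 ↦ 1/2  <
φ = 1, ψ = 0 ↦ 1  ≥
φ = 1, ψ = 1/2 ↦ 1/2  <
φ = 1, ψ = 1 ↦ 0  <
So 5 of the 9 assignments meet the threshold.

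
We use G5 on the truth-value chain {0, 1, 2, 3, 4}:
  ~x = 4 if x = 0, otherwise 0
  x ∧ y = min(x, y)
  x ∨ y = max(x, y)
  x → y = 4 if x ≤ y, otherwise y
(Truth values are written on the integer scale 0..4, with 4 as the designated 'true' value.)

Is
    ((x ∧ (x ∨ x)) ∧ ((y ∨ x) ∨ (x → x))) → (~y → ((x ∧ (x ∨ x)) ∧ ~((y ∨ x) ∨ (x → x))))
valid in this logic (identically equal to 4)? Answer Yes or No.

Counterexample: take x = 1, y = 0.
x ∨ x = 1 ∨ 1 = 1
x ∧ (x ∨ x) = 1 ∧ 1 = 1
y ∨ x = 0 ∨ 1 = 1
x → x = 1 → 1 = 4
(y ∨ x) ∨ (x → x) = 1 ∨ 4 = 4
(x ∧ (x ∨ x)) ∧ ((y ∨ x) ∨ (x → x)) = 1 ∧ 4 = 1
~y = ~0 = 4
x ∨ x = 1 ∨ 1 = 1
x ∧ (x ∨ x) = 1 ∧ 1 = 1
y ∨ x = 0 ∨ 1 = 1
x → x = 1 → 1 = 4
(y ∨ x) ∨ (x → x) = 1 ∨ 4 = 4
~((y ∨ x) ∨ (x → x)) = ~4 = 0
(x ∧ (x ∨ x)) ∧ ~((y ∨ x) ∨ (x → x)) = 1 ∧ 0 = 0
~y → ((x ∧ (x ∨ x)) ∧ ~((y ∨ x) ∨ (x → x))) = 4 → 0 = 0
((x ∧ (x ∨ x)) ∧ ((y ∨ x) ∨ (x → x))) → (~y → ((x ∧ (x ∨ x)) ∧ ~((y ∨ x) ∨ (x → x)))) = 1 → 0 = 0
This gives 0 ≠ 4.

No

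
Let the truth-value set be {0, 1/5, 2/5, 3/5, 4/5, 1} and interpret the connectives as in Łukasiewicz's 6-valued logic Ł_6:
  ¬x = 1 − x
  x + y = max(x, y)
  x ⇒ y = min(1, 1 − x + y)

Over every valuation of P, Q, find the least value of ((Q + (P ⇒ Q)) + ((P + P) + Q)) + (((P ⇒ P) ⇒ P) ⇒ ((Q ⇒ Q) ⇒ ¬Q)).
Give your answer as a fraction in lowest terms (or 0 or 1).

Take P = 4/5, Q = 2/5:
P ⇒ Q = 4/5 ⇒ 2/5 = 3/5
Q + (P ⇒ Q) = 2/5 + 3/5 = 3/5
P + P = 4/5 + 4/5 = 4/5
(P + P) + Q = 4/5 + 2/5 = 4/5
(Q + (P ⇒ Q)) + ((P + P) + Q) = 3/5 + 4/5 = 4/5
P ⇒ P = 4/5 ⇒ 4/5 = 1
(P ⇒ P) ⇒ P = 1 ⇒ 4/5 = 4/5
Q ⇒ Q = 2/5 ⇒ 2/5 = 1
¬Q = ¬2/5 = 3/5
(Q ⇒ Q) ⇒ ¬Q = 1 ⇒ 3/5 = 3/5
((P ⇒ P) ⇒ P) ⇒ ((Q ⇒ Q) ⇒ ¬Q) = 4/5 ⇒ 3/5 = 4/5
((Q + (P ⇒ Q)) + ((P + P) + Q)) + (((P ⇒ P) ⇒ P) ⇒ ((Q ⇒ Q) ⇒ ¬Q)) = 4/5 + 4/5 = 4/5
No assignment yields a value below 4/5, so this is the minimum.

4/5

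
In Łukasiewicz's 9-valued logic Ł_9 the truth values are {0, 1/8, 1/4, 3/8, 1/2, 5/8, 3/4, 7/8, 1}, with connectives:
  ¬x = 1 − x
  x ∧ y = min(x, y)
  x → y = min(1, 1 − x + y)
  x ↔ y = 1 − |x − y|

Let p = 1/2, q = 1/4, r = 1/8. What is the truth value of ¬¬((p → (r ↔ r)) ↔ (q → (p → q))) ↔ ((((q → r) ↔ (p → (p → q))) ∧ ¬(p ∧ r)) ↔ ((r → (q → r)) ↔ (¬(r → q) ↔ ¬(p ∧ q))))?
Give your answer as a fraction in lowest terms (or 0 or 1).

r ↔ r = 1/8 ↔ 1/8 = 1
p → (r ↔ r) = 1/2 → 1 = 1
p → q = 1/2 → 1/4 = 3/4
q → (p → q) = 1/4 → 3/4 = 1
(p → (r ↔ r)) ↔ (q → (p → q)) = 1 ↔ 1 = 1
¬((p → (r ↔ r)) ↔ (q → (p → q))) = ¬1 = 0
¬¬((p → (r ↔ r)) ↔ (q → (p → q))) = ¬0 = 1
q → r = 1/4 → 1/8 = 7/8
p → q = 1/2 → 1/4 = 3/4
p → (p → q) = 1/2 → 3/4 = 1
(q → r) ↔ (p → (p → q)) = 7/8 ↔ 1 = 7/8
p ∧ r = 1/2 ∧ 1/8 = 1/8
¬(p ∧ r) = ¬1/8 = 7/8
((q → r) ↔ (p → (p → q))) ∧ ¬(p ∧ r) = 7/8 ∧ 7/8 = 7/8
q → r = 1/4 → 1/8 = 7/8
r → (q → r) = 1/8 → 7/8 = 1
r → q = 1/8 → 1/4 = 1
¬(r → q) = ¬1 = 0
p ∧ q = 1/2 ∧ 1/4 = 1/4
¬(p ∧ q) = ¬1/4 = 3/4
¬(r → q) ↔ ¬(p ∧ q) = 0 ↔ 3/4 = 1/4
(r → (q → r)) ↔ (¬(r → q) ↔ ¬(p ∧ q)) = 1 ↔ 1/4 = 1/4
(((q → r) ↔ (p → (p → q))) ∧ ¬(p ∧ r)) ↔ ((r → (q → r)) ↔ (¬(r → q) ↔ ¬(p ∧ q))) = 7/8 ↔ 1/4 = 3/8
¬¬((p → (r ↔ r)) ↔ (q → (p → q))) ↔ ((((q → r) ↔ (p → (p → q))) ∧ ¬(p ∧ r)) ↔ ((r → (q → r)) ↔ (¬(r → q) ↔ ¬(p ∧ q)))) = 1 ↔ 3/8 = 3/8

3/8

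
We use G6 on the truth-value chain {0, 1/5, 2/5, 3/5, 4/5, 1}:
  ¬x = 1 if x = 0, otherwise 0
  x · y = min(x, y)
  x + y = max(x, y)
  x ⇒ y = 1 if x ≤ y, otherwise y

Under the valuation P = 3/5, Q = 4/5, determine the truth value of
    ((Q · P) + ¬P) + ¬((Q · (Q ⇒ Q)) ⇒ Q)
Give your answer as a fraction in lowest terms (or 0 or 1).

Q · P = 4/5 · 3/5 = 3/5
¬P = ¬3/5 = 0
(Q · P) + ¬P = 3/5 + 0 = 3/5
Q ⇒ Q = 4/5 ⇒ 4/5 = 1
Q · (Q ⇒ Q) = 4/5 · 1 = 4/5
(Q · (Q ⇒ Q)) ⇒ Q = 4/5 ⇒ 4/5 = 1
¬((Q · (Q ⇒ Q)) ⇒ Q) = ¬1 = 0
((Q · P) + ¬P) + ¬((Q · (Q ⇒ Q)) ⇒ Q) = 3/5 + 0 = 3/5

3/5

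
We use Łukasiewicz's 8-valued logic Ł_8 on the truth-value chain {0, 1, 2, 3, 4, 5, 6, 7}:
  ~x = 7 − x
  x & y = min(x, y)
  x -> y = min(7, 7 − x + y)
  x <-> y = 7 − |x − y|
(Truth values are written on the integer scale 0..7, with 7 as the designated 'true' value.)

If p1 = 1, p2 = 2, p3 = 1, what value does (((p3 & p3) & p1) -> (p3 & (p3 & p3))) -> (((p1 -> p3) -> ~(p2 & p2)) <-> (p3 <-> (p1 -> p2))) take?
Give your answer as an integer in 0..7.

3

p3 & p3 = 1 & 1 = 1
(p3 & p3) & p1 = 1 & 1 = 1
p3 & p3 = 1 & 1 = 1
p3 & (p3 & p3) = 1 & 1 = 1
((p3 & p3) & p1) -> (p3 & (p3 & p3)) = 1 -> 1 = 7
p1 -> p3 = 1 -> 1 = 7
p2 & p2 = 2 & 2 = 2
~(p2 & p2) = ~2 = 5
(p1 -> p3) -> ~(p2 & p2) = 7 -> 5 = 5
p1 -> p2 = 1 -> 2 = 7
p3 <-> (p1 -> p2) = 1 <-> 7 = 1
((p1 -> p3) -> ~(p2 & p2)) <-> (p3 <-> (p1 -> p2)) = 5 <-> 1 = 3
(((p3 & p3) & p1) -> (p3 & (p3 & p3))) -> (((p1 -> p3) -> ~(p2 & p2)) <-> (p3 <-> (p1 -> p2))) = 7 -> 3 = 3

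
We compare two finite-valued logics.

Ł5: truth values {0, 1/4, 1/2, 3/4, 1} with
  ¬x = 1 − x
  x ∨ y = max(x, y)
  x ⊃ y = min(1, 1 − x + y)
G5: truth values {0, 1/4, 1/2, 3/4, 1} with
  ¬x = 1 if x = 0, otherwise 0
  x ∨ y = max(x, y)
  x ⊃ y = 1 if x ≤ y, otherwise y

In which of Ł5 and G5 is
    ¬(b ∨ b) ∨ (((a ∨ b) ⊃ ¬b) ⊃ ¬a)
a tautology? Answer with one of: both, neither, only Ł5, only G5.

only G5

In Ł5: at a = 1/4, b = 1/4 the value is 3/4 — not a tautology.
In G5: every assignment gives 1 — tautology.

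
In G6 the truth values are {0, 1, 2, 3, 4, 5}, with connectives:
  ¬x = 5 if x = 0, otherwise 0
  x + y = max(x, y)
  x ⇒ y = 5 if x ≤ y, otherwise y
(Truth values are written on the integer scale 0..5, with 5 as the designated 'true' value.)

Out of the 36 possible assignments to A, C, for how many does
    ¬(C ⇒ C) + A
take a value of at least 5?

6

value 5: 6 assignments (counts)
value 4: 6 assignments
value 3: 6 assignments
value 2: 6 assignments
value 1: 6 assignments
value 0: 6 assignments
So 6 of the 36 assignments meet the threshold.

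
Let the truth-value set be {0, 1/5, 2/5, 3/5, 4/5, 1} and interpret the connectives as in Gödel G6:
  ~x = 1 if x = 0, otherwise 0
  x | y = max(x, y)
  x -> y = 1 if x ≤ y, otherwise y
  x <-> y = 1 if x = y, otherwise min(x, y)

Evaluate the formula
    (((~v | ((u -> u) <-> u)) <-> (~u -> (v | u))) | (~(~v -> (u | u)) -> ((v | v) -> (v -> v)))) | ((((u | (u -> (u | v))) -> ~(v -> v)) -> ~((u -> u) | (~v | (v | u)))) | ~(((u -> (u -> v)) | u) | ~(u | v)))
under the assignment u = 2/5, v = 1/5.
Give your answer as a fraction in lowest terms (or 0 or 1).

1

~v = ~1/5 = 0
u -> u = 2/5 -> 2/5 = 1
(u -> u) <-> u = 1 <-> 2/5 = 2/5
~v | ((u -> u) <-> u) = 0 | 2/5 = 2/5
~u = ~2/5 = 0
v | u = 1/5 | 2/5 = 2/5
~u -> (v | u) = 0 -> 2/5 = 1
(~v | ((u -> u) <-> u)) <-> (~u -> (v | u)) = 2/5 <-> 1 = 2/5
~v = ~1/5 = 0
u | u = 2/5 | 2/5 = 2/5
~v -> (u | u) = 0 -> 2/5 = 1
~(~v -> (u | u)) = ~1 = 0
v | v = 1/5 | 1/5 = 1/5
v -> v = 1/5 -> 1/5 = 1
(v | v) -> (v -> v) = 1/5 -> 1 = 1
~(~v -> (u | u)) -> ((v | v) -> (v -> v)) = 0 -> 1 = 1
((~v | ((u -> u) <-> u)) <-> (~u -> (v | u))) | (~(~v -> (u | u)) -> ((v | v) -> (v -> v))) = 2/5 | 1 = 1
u | v = 2/5 | 1/5 = 2/5
u -> (u | v) = 2/5 -> 2/5 = 1
u | (u -> (u | v)) = 2/5 | 1 = 1
v -> v = 1/5 -> 1/5 = 1
~(v -> v) = ~1 = 0
(u | (u -> (u | v))) -> ~(v -> v) = 1 -> 0 = 0
u -> u = 2/5 -> 2/5 = 1
~v = ~1/5 = 0
v | u = 1/5 | 2/5 = 2/5
~v | (v | u) = 0 | 2/5 = 2/5
(u -> u) | (~v | (v | u)) = 1 | 2/5 = 1
~((u -> u) | (~v | (v | u))) = ~1 = 0
((u | (u -> (u | v))) -> ~(v -> v)) -> ~((u -> u) | (~v | (v | u))) = 0 -> 0 = 1
u -> v = 2/5 -> 1/5 = 1/5
u -> (u -> v) = 2/5 -> 1/5 = 1/5
(u -> (u -> v)) | u = 1/5 | 2/5 = 2/5
u | v = 2/5 | 1/5 = 2/5
~(u | v) = ~2/5 = 0
((u -> (u -> v)) | u) | ~(u | v) = 2/5 | 0 = 2/5
~(((u -> (u -> v)) | u) | ~(u | v)) = ~2/5 = 0
(((u | (u -> (u | v))) -> ~(v -> v)) -> ~((u -> u) | (~v | (v | u)))) | ~(((u -> (u -> v)) | u) | ~(u | v)) = 1 | 0 = 1
(((~v | ((u -> u) <-> u)) <-> (~u -> (v | u))) | (~(~v -> (u | u)) -> ((v | v) -> (v -> v)))) | ((((u | (u -> (u | v))) -> ~(v -> v)) -> ~((u -> u) | (~v | (v | u)))) | ~(((u -> (u -> v)) | u) | ~(u | v))) = 1 | 1 = 1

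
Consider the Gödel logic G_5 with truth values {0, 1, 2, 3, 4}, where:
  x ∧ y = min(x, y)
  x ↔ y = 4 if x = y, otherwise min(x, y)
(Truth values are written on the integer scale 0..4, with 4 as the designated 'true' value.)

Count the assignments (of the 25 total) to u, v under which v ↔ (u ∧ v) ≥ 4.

value 4: 15 assignments (counts)
value 3: 1 assignment
value 2: 2 assignments
value 1: 3 assignments
value 0: 4 assignments
So 15 of the 25 assignments meet the threshold.

15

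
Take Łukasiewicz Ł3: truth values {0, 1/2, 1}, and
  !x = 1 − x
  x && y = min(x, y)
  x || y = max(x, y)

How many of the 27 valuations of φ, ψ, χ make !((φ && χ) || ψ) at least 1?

5

value 1: 5 assignments (counts)
value 1/2: 11 assignments
value 0: 11 assignments
So 5 of the 27 assignments meet the threshold.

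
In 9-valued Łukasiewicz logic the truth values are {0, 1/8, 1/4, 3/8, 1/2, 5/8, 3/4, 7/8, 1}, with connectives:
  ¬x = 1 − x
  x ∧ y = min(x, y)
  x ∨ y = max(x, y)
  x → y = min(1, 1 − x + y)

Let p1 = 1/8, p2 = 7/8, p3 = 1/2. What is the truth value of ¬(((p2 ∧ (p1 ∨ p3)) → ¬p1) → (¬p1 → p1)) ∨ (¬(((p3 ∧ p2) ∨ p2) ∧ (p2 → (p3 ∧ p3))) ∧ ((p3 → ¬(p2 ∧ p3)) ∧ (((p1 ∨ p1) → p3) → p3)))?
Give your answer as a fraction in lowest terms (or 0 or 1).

p1 ∨ p3 = 1/8 ∨ 1/2 = 1/2
p2 ∧ (p1 ∨ p3) = 7/8 ∧ 1/2 = 1/2
¬p1 = ¬1/8 = 7/8
(p2 ∧ (p1 ∨ p3)) → ¬p1 = 1/2 → 7/8 = 1
¬p1 = ¬1/8 = 7/8
¬p1 → p1 = 7/8 → 1/8 = 1/4
((p2 ∧ (p1 ∨ p3)) → ¬p1) → (¬p1 → p1) = 1 → 1/4 = 1/4
¬(((p2 ∧ (p1 ∨ p3)) → ¬p1) → (¬p1 → p1)) = ¬1/4 = 3/4
p3 ∧ p2 = 1/2 ∧ 7/8 = 1/2
(p3 ∧ p2) ∨ p2 = 1/2 ∨ 7/8 = 7/8
p3 ∧ p3 = 1/2 ∧ 1/2 = 1/2
p2 → (p3 ∧ p3) = 7/8 → 1/2 = 5/8
((p3 ∧ p2) ∨ p2) ∧ (p2 → (p3 ∧ p3)) = 7/8 ∧ 5/8 = 5/8
¬(((p3 ∧ p2) ∨ p2) ∧ (p2 → (p3 ∧ p3))) = ¬5/8 = 3/8
p2 ∧ p3 = 7/8 ∧ 1/2 = 1/2
¬(p2 ∧ p3) = ¬1/2 = 1/2
p3 → ¬(p2 ∧ p3) = 1/2 → 1/2 = 1
p1 ∨ p1 = 1/8 ∨ 1/8 = 1/8
(p1 ∨ p1) → p3 = 1/8 → 1/2 = 1
((p1 ∨ p1) → p3) → p3 = 1 → 1/2 = 1/2
(p3 → ¬(p2 ∧ p3)) ∧ (((p1 ∨ p1) → p3) → p3) = 1 ∧ 1/2 = 1/2
¬(((p3 ∧ p2) ∨ p2) ∧ (p2 → (p3 ∧ p3))) ∧ ((p3 → ¬(p2 ∧ p3)) ∧ (((p1 ∨ p1) → p3) → p3)) = 3/8 ∧ 1/2 = 3/8
¬(((p2 ∧ (p1 ∨ p3)) → ¬p1) → (¬p1 → p1)) ∨ (¬(((p3 ∧ p2) ∨ p2) ∧ (p2 → (p3 ∧ p3))) ∧ ((p3 → ¬(p2 ∧ p3)) ∧ (((p1 ∨ p1) → p3) → p3))) = 3/4 ∨ 3/8 = 3/4

3/4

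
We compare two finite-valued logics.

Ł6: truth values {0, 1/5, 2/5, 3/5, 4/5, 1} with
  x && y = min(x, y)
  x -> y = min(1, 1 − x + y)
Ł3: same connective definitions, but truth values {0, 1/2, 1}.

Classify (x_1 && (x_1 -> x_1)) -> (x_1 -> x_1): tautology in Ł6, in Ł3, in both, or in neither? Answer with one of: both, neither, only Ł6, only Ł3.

In Ł6: every assignment gives 1 — tautology.
In Ł3: every assignment gives 1 — tautology.

both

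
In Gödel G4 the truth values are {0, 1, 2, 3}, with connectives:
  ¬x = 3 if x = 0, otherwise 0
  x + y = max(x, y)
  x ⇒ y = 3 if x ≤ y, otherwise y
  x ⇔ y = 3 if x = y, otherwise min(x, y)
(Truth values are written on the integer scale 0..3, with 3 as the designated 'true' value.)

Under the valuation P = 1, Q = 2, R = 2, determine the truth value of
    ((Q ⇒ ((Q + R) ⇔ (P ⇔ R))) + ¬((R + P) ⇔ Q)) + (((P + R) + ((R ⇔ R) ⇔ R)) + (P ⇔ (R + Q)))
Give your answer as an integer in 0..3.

2

Q + R = 2 + 2 = 2
P ⇔ R = 1 ⇔ 2 = 1
(Q + R) ⇔ (P ⇔ R) = 2 ⇔ 1 = 1
Q ⇒ ((Q + R) ⇔ (P ⇔ R)) = 2 ⇒ 1 = 1
R + P = 2 + 1 = 2
(R + P) ⇔ Q = 2 ⇔ 2 = 3
¬((R + P) ⇔ Q) = ¬3 = 0
(Q ⇒ ((Q + R) ⇔ (P ⇔ R))) + ¬((R + P) ⇔ Q) = 1 + 0 = 1
P + R = 1 + 2 = 2
R ⇔ R = 2 ⇔ 2 = 3
(R ⇔ R) ⇔ R = 3 ⇔ 2 = 2
(P + R) + ((R ⇔ R) ⇔ R) = 2 + 2 = 2
R + Q = 2 + 2 = 2
P ⇔ (R + Q) = 1 ⇔ 2 = 1
((P + R) + ((R ⇔ R) ⇔ R)) + (P ⇔ (R + Q)) = 2 + 1 = 2
((Q ⇒ ((Q + R) ⇔ (P ⇔ R))) + ¬((R + P) ⇔ Q)) + (((P + R) + ((R ⇔ R) ⇔ R)) + (P ⇔ (R + Q))) = 1 + 2 = 2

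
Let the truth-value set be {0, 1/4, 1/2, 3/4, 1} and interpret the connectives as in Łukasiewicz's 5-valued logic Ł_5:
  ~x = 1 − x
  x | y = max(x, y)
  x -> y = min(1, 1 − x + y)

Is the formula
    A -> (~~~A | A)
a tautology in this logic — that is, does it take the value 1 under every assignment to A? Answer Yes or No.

Yes

A = 0 ↦ 1
A = 1/4 ↦ 1
A = 1/2 ↦ 1
A = 3/4 ↦ 1
A = 1 ↦ 1
Every assignment gives a value ≥ 1.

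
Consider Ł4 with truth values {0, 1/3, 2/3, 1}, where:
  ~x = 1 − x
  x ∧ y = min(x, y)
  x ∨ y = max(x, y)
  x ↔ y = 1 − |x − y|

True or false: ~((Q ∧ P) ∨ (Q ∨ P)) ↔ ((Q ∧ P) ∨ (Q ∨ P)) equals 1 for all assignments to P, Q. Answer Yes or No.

No

Counterexample: take P = 0, Q = 0.
Q ∧ P = 0 ∧ 0 = 0
Q ∨ P = 0 ∨ 0 = 0
(Q ∧ P) ∨ (Q ∨ P) = 0 ∨ 0 = 0
~((Q ∧ P) ∨ (Q ∨ P)) = ~0 = 1
Q ∧ P = 0 ∧ 0 = 0
Q ∨ P = 0 ∨ 0 = 0
(Q ∧ P) ∨ (Q ∨ P) = 0 ∨ 0 = 0
~((Q ∧ P) ∨ (Q ∨ P)) ↔ ((Q ∧ P) ∨ (Q ∨ P)) = 1 ↔ 0 = 0
This gives 0 ≠ 1.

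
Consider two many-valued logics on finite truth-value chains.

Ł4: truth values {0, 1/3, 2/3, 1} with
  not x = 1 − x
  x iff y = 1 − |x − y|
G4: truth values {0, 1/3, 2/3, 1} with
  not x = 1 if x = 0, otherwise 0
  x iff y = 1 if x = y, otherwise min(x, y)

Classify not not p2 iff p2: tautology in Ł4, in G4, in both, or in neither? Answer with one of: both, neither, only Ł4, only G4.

only Ł4

In Ł4: every assignment gives 1 — tautology.
In G4: at p2 = 1/3 the value is 1/3 — not a tautology.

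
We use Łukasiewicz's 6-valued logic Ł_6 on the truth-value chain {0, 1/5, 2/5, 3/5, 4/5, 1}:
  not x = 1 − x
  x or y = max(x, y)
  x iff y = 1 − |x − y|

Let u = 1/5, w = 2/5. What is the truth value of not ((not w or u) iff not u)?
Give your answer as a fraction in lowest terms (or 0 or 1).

1/5

not w = not 2/5 = 3/5
not w or u = 3/5 or 1/5 = 3/5
not u = not 1/5 = 4/5
(not w or u) iff not u = 3/5 iff 4/5 = 4/5
not ((not w or u) iff not u) = not 4/5 = 1/5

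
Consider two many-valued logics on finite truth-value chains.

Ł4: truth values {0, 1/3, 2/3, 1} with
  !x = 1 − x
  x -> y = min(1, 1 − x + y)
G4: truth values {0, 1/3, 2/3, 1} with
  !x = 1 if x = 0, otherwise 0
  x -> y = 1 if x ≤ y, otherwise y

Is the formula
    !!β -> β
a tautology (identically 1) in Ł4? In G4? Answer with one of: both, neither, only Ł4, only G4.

In Ł4: every assignment gives 1 — tautology.
In G4: at β = 1/3 the value is 1/3 — not a tautology.

only Ł4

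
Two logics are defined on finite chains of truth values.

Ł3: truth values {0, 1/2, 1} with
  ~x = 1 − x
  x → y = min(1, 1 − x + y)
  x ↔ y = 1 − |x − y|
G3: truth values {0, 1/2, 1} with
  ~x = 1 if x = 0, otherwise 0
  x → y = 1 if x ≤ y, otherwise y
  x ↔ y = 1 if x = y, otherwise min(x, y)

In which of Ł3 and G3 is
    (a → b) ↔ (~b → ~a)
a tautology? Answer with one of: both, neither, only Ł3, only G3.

In Ł3: every assignment gives 1 — tautology.
In G3: at a = 1, b = 1/2 the value is 1/2 — not a tautology.

only Ł3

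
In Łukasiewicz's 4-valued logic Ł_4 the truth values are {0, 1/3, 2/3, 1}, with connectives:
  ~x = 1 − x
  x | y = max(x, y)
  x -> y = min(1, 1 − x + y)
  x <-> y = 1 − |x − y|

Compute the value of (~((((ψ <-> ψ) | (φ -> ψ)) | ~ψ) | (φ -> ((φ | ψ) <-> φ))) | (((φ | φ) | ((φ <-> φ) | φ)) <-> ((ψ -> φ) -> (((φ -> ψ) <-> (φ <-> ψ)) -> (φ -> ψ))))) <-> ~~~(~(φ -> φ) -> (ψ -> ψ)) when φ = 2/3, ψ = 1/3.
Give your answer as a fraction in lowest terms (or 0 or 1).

1/3

ψ <-> ψ = 1/3 <-> 1/3 = 1
φ -> ψ = 2/3 -> 1/3 = 2/3
(ψ <-> ψ) | (φ -> ψ) = 1 | 2/3 = 1
~ψ = ~1/3 = 2/3
((ψ <-> ψ) | (φ -> ψ)) | ~ψ = 1 | 2/3 = 1
φ | ψ = 2/3 | 1/3 = 2/3
(φ | ψ) <-> φ = 2/3 <-> 2/3 = 1
φ -> ((φ | ψ) <-> φ) = 2/3 -> 1 = 1
(((ψ <-> ψ) | (φ -> ψ)) | ~ψ) | (φ -> ((φ | ψ) <-> φ)) = 1 | 1 = 1
~((((ψ <-> ψ) | (φ -> ψ)) | ~ψ) | (φ -> ((φ | ψ) <-> φ))) = ~1 = 0
φ | φ = 2/3 | 2/3 = 2/3
φ <-> φ = 2/3 <-> 2/3 = 1
(φ <-> φ) | φ = 1 | 2/3 = 1
(φ | φ) | ((φ <-> φ) | φ) = 2/3 | 1 = 1
ψ -> φ = 1/3 -> 2/3 = 1
φ -> ψ = 2/3 -> 1/3 = 2/3
φ <-> ψ = 2/3 <-> 1/3 = 2/3
(φ -> ψ) <-> (φ <-> ψ) = 2/3 <-> 2/3 = 1
φ -> ψ = 2/3 -> 1/3 = 2/3
((φ -> ψ) <-> (φ <-> ψ)) -> (φ -> ψ) = 1 -> 2/3 = 2/3
(ψ -> φ) -> (((φ -> ψ) <-> (φ <-> ψ)) -> (φ -> ψ)) = 1 -> 2/3 = 2/3
((φ | φ) | ((φ <-> φ) | φ)) <-> ((ψ -> φ) -> (((φ -> ψ) <-> (φ <-> ψ)) -> (φ -> ψ))) = 1 <-> 2/3 = 2/3
~((((ψ <-> ψ) | (φ -> ψ)) | ~ψ) | (φ -> ((φ | ψ) <-> φ))) | (((φ | φ) | ((φ <-> φ) | φ)) <-> ((ψ -> φ) -> (((φ -> ψ) <-> (φ <-> ψ)) -> (φ -> ψ)))) = 0 | 2/3 = 2/3
φ -> φ = 2/3 -> 2/3 = 1
~(φ -> φ) = ~1 = 0
ψ -> ψ = 1/3 -> 1/3 = 1
~(φ -> φ) -> (ψ -> ψ) = 0 -> 1 = 1
~(~(φ -> φ) -> (ψ -> ψ)) = ~1 = 0
~~(~(φ -> φ) -> (ψ -> ψ)) = ~0 = 1
~~~(~(φ -> φ) -> (ψ -> ψ)) = ~1 = 0
(~((((ψ <-> ψ) | (φ -> ψ)) | ~ψ) | (φ -> ((φ | ψ) <-> φ))) | (((φ | φ) | ((φ <-> φ) | φ)) <-> ((ψ -> φ) -> (((φ -> ψ) <-> (φ <-> ψ)) -> (φ -> ψ))))) <-> ~~~(~(φ -> φ) -> (ψ -> ψ)) = 2/3 <-> 0 = 1/3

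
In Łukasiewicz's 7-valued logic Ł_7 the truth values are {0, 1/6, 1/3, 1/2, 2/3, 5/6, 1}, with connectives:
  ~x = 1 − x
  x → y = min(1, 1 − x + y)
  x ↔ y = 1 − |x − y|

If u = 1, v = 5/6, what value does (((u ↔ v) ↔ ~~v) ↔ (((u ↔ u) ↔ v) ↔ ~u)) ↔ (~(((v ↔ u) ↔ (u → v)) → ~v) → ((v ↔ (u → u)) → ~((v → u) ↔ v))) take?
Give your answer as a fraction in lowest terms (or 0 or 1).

u ↔ v = 1 ↔ 5/6 = 5/6
~v = ~5/6 = 1/6
~~v = ~1/6 = 5/6
(u ↔ v) ↔ ~~v = 5/6 ↔ 5/6 = 1
u ↔ u = 1 ↔ 1 = 1
(u ↔ u) ↔ v = 1 ↔ 5/6 = 5/6
~u = ~1 = 0
((u ↔ u) ↔ v) ↔ ~u = 5/6 ↔ 0 = 1/6
((u ↔ v) ↔ ~~v) ↔ (((u ↔ u) ↔ v) ↔ ~u) = 1 ↔ 1/6 = 1/6
v ↔ u = 5/6 ↔ 1 = 5/6
u → v = 1 → 5/6 = 5/6
(v ↔ u) ↔ (u → v) = 5/6 ↔ 5/6 = 1
~v = ~5/6 = 1/6
((v ↔ u) ↔ (u → v)) → ~v = 1 → 1/6 = 1/6
~(((v ↔ u) ↔ (u → v)) → ~v) = ~1/6 = 5/6
u → u = 1 → 1 = 1
v ↔ (u → u) = 5/6 ↔ 1 = 5/6
v → u = 5/6 → 1 = 1
(v → u) ↔ v = 1 ↔ 5/6 = 5/6
~((v → u) ↔ v) = ~5/6 = 1/6
(v ↔ (u → u)) → ~((v → u) ↔ v) = 5/6 → 1/6 = 1/3
~(((v ↔ u) ↔ (u → v)) → ~v) → ((v ↔ (u → u)) → ~((v → u) ↔ v)) = 5/6 → 1/3 = 1/2
(((u ↔ v) ↔ ~~v) ↔ (((u ↔ u) ↔ v) ↔ ~u)) ↔ (~(((v ↔ u) ↔ (u → v)) → ~v) → ((v ↔ (u → u)) → ~((v → u) ↔ v))) = 1/6 ↔ 1/2 = 2/3

2/3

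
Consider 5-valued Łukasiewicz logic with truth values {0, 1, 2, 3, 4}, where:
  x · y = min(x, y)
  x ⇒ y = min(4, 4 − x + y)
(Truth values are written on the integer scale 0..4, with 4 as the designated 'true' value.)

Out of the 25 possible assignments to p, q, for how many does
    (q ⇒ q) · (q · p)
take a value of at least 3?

4

value 4: 1 assignment (counts)
value 3: 3 assignments (counts)
value 2: 5 assignments
value 1: 7 assignments
value 0: 9 assignments
So 4 of the 25 assignments meet the threshold.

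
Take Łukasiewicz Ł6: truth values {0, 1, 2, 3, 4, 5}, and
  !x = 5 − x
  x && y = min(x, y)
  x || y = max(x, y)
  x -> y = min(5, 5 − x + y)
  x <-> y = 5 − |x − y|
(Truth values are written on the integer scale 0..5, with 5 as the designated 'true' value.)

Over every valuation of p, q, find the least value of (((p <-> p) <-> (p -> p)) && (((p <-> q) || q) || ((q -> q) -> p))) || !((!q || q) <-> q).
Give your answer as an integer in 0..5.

3

Take p = 0, q = 2:
p <-> p = 0 <-> 0 = 5
p -> p = 0 -> 0 = 5
(p <-> p) <-> (p -> p) = 5 <-> 5 = 5
p <-> q = 0 <-> 2 = 3
(p <-> q) || q = 3 || 2 = 3
q -> q = 2 -> 2 = 5
(q -> q) -> p = 5 -> 0 = 0
((p <-> q) || q) || ((q -> q) -> p) = 3 || 0 = 3
((p <-> p) <-> (p -> p)) && (((p <-> q) || q) || ((q -> q) -> p)) = 5 && 3 = 3
!q = !2 = 3
!q || q = 3 || 2 = 3
(!q || q) <-> q = 3 <-> 2 = 4
!((!q || q) <-> q) = !4 = 1
(((p <-> p) <-> (p -> p)) && (((p <-> q) || q) || ((q -> q) -> p))) || !((!q || q) <-> q) = 3 || 1 = 3
No assignment yields a value below 3, so this is the minimum.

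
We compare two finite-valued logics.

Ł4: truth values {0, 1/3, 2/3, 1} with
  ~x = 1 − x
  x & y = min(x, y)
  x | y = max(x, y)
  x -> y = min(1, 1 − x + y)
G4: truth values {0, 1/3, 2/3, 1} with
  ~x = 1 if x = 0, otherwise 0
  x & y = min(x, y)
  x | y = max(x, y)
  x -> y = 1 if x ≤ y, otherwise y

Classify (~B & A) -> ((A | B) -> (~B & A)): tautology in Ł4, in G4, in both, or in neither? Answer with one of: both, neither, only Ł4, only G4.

In Ł4: every assignment gives 1 — tautology.
In G4: every assignment gives 1 — tautology.

both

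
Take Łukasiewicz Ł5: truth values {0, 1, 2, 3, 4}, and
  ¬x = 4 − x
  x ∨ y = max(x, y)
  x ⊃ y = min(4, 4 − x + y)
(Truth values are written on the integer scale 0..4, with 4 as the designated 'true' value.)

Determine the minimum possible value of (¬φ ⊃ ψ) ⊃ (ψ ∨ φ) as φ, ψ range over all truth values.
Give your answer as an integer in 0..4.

Take φ = 2, ψ = 2:
¬φ = ¬2 = 2
¬φ ⊃ ψ = 2 ⊃ 2 = 4
ψ ∨ φ = 2 ∨ 2 = 2
(¬φ ⊃ ψ) ⊃ (ψ ∨ φ) = 4 ⊃ 2 = 2
No assignment yields a value below 2, so this is the minimum.

2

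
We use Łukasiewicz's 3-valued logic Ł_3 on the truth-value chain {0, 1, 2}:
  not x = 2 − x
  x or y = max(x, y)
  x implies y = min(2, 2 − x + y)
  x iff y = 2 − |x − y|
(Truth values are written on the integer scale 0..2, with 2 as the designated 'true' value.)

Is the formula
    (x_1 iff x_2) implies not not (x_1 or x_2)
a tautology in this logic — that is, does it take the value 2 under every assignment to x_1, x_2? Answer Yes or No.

Counterexample: take x_1 = 0, x_2 = 0.
x_1 iff x_2 = 0 iff 0 = 2
x_1 or x_2 = 0 or 0 = 0
not (x_1 or x_2) = not 0 = 2
not not (x_1 or x_2) = not 2 = 0
(x_1 iff x_2) implies not not (x_1 or x_2) = 2 implies 0 = 0
This gives 0 ≠ 2.

No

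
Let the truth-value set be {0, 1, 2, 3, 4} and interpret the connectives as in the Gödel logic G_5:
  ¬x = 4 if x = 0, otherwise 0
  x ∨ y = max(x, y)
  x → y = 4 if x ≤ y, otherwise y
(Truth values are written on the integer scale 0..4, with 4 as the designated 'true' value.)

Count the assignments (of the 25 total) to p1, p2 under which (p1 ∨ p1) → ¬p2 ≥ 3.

value 4: 9 assignments (counts)
value 0: 16 assignments
So 9 of the 25 assignments meet the threshold.

9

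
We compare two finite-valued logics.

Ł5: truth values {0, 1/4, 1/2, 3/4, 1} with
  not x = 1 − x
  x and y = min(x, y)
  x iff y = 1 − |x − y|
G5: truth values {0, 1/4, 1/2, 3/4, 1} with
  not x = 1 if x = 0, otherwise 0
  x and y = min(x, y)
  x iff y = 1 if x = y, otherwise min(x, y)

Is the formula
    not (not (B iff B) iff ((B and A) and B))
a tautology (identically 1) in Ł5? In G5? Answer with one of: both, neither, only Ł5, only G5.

neither

In Ł5: at A = 0, B = 0 the value is 0 — not a tautology.
In G5: at A = 0, B = 0 the value is 0 — not a tautology.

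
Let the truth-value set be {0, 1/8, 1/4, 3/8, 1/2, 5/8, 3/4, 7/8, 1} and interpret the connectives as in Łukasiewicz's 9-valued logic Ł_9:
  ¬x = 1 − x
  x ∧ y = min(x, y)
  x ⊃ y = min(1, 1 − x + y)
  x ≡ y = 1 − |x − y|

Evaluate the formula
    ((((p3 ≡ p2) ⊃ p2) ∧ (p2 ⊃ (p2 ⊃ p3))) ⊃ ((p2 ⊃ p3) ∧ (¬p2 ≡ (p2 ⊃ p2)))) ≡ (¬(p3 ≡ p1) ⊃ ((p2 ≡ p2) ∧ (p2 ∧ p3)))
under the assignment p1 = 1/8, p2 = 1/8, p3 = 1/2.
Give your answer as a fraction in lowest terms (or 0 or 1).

3/4

p3 ≡ p2 = 1/2 ≡ 1/8 = 5/8
(p3 ≡ p2) ⊃ p2 = 5/8 ⊃ 1/8 = 1/2
p2 ⊃ p3 = 1/8 ⊃ 1/2 = 1
p2 ⊃ (p2 ⊃ p3) = 1/8 ⊃ 1 = 1
((p3 ≡ p2) ⊃ p2) ∧ (p2 ⊃ (p2 ⊃ p3)) = 1/2 ∧ 1 = 1/2
p2 ⊃ p3 = 1/8 ⊃ 1/2 = 1
¬p2 = ¬1/8 = 7/8
p2 ⊃ p2 = 1/8 ⊃ 1/8 = 1
¬p2 ≡ (p2 ⊃ p2) = 7/8 ≡ 1 = 7/8
(p2 ⊃ p3) ∧ (¬p2 ≡ (p2 ⊃ p2)) = 1 ∧ 7/8 = 7/8
(((p3 ≡ p2) ⊃ p2) ∧ (p2 ⊃ (p2 ⊃ p3))) ⊃ ((p2 ⊃ p3) ∧ (¬p2 ≡ (p2 ⊃ p2))) = 1/2 ⊃ 7/8 = 1
p3 ≡ p1 = 1/2 ≡ 1/8 = 5/8
¬(p3 ≡ p1) = ¬5/8 = 3/8
p2 ≡ p2 = 1/8 ≡ 1/8 = 1
p2 ∧ p3 = 1/8 ∧ 1/2 = 1/8
(p2 ≡ p2) ∧ (p2 ∧ p3) = 1 ∧ 1/8 = 1/8
¬(p3 ≡ p1) ⊃ ((p2 ≡ p2) ∧ (p2 ∧ p3)) = 3/8 ⊃ 1/8 = 3/4
((((p3 ≡ p2) ⊃ p2) ∧ (p2 ⊃ (p2 ⊃ p3))) ⊃ ((p2 ⊃ p3) ∧ (¬p2 ≡ (p2 ⊃ p2)))) ≡ (¬(p3 ≡ p1) ⊃ ((p2 ≡ p2) ∧ (p2 ∧ p3))) = 1 ≡ 3/4 = 3/4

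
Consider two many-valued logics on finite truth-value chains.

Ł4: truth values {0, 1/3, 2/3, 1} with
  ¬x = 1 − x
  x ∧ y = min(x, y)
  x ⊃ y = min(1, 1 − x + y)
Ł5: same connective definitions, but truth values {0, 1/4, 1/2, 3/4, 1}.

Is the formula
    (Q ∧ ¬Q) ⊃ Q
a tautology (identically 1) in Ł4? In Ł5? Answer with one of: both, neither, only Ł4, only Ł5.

both

In Ł4: every assignment gives 1 — tautology.
In Ł5: every assignment gives 1 — tautology.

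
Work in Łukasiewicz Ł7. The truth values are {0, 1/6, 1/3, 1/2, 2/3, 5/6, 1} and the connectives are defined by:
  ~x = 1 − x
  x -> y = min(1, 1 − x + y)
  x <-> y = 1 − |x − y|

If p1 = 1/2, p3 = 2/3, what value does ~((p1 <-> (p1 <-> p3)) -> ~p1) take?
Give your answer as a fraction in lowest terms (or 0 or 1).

p1 <-> p3 = 1/2 <-> 2/3 = 5/6
p1 <-> (p1 <-> p3) = 1/2 <-> 5/6 = 2/3
~p1 = ~1/2 = 1/2
(p1 <-> (p1 <-> p3)) -> ~p1 = 2/3 -> 1/2 = 5/6
~((p1 <-> (p1 <-> p3)) -> ~p1) = ~5/6 = 1/6

1/6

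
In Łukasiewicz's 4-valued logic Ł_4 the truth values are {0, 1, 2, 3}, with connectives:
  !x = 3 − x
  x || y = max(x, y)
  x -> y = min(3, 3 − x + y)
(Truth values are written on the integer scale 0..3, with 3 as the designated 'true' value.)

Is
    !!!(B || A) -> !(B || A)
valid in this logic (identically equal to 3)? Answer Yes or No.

Yes

A = 0, B = 0 ↦ 3
A = 0, B = 1 ↦ 3
A = 0, B = 2 ↦ 3
A = 0, B = 3 ↦ 3
A = 1, B = 0 ↦ 3
A = 1, B = 1 ↦ 3
A = 1, B = 2 ↦ 3
A = 1, B = 3 ↦ 3
A = 2, B = 0 ↦ 3
A = 2, B = 1 ↦ 3
A = 2, B = 2 ↦ 3
A = 2, B = 3 ↦ 3
A = 3, B = 0 ↦ 3
A = 3, B = 1 ↦ 3
A = 3, B = 2 ↦ 3
A = 3, B = 3 ↦ 3
Every assignment gives a value ≥ 3.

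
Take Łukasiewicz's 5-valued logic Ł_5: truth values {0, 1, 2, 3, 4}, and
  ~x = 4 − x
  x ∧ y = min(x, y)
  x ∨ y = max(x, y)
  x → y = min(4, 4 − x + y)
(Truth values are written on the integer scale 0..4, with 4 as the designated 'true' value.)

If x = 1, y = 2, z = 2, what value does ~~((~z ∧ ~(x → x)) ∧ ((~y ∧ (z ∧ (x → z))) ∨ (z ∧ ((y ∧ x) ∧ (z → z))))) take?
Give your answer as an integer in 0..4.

~z = ~2 = 2
x → x = 1 → 1 = 4
~(x → x) = ~4 = 0
~z ∧ ~(x → x) = 2 ∧ 0 = 0
~y = ~2 = 2
x → z = 1 → 2 = 4
z ∧ (x → z) = 2 ∧ 4 = 2
~y ∧ (z ∧ (x → z)) = 2 ∧ 2 = 2
y ∧ x = 2 ∧ 1 = 1
z → z = 2 → 2 = 4
(y ∧ x) ∧ (z → z) = 1 ∧ 4 = 1
z ∧ ((y ∧ x) ∧ (z → z)) = 2 ∧ 1 = 1
(~y ∧ (z ∧ (x → z))) ∨ (z ∧ ((y ∧ x) ∧ (z → z))) = 2 ∨ 1 = 2
(~z ∧ ~(x → x)) ∧ ((~y ∧ (z ∧ (x → z))) ∨ (z ∧ ((y ∧ x) ∧ (z → z)))) = 0 ∧ 2 = 0
~((~z ∧ ~(x → x)) ∧ ((~y ∧ (z ∧ (x → z))) ∨ (z ∧ ((y ∧ x) ∧ (z → z))))) = ~0 = 4
~~((~z ∧ ~(x → x)) ∧ ((~y ∧ (z ∧ (x → z))) ∨ (z ∧ ((y ∧ x) ∧ (z → z))))) = ~4 = 0

0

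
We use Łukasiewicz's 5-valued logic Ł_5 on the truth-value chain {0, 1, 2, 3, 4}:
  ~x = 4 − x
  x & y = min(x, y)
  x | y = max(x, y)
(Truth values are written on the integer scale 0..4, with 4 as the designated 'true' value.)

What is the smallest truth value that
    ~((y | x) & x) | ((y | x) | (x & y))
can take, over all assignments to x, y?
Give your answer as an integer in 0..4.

Take x = 2, y = 0:
y | x = 0 | 2 = 2
(y | x) & x = 2 & 2 = 2
~((y | x) & x) = ~2 = 2
y | x = 0 | 2 = 2
x & y = 2 & 0 = 0
(y | x) | (x & y) = 2 | 0 = 2
~((y | x) & x) | ((y | x) | (x & y)) = 2 | 2 = 2
No assignment yields a value below 2, so this is the minimum.

2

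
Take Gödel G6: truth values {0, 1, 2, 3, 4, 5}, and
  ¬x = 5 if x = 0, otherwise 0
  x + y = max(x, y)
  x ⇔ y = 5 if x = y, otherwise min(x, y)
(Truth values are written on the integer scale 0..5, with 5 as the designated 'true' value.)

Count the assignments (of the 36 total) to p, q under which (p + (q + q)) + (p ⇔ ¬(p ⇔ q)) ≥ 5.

value 5: 12 assignments (counts)
value 4: 9 assignments
value 3: 7 assignments
value 2: 5 assignments
value 1: 3 assignments
So 12 of the 36 assignments meet the threshold.

12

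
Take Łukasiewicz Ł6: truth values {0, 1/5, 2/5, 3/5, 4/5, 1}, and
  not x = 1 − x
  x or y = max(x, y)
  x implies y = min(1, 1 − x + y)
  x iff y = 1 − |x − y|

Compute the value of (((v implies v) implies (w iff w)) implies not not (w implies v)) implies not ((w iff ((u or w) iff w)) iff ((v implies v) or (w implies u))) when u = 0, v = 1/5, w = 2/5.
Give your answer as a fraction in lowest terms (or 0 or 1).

v implies v = 1/5 implies 1/5 = 1
w iff w = 2/5 iff 2/5 = 1
(v implies v) implies (w iff w) = 1 implies 1 = 1
w implies v = 2/5 implies 1/5 = 4/5
not (w implies v) = not 4/5 = 1/5
not not (w implies v) = not 1/5 = 4/5
((v implies v) implies (w iff w)) implies not not (w implies v) = 1 implies 4/5 = 4/5
u or w = 0 or 2/5 = 2/5
(u or w) iff w = 2/5 iff 2/5 = 1
w iff ((u or w) iff w) = 2/5 iff 1 = 2/5
v implies v = 1/5 implies 1/5 = 1
w implies u = 2/5 implies 0 = 3/5
(v implies v) or (w implies u) = 1 or 3/5 = 1
(w iff ((u or w) iff w)) iff ((v implies v) or (w implies u)) = 2/5 iff 1 = 2/5
not ((w iff ((u or w) iff w)) iff ((v implies v) or (w implies u))) = not 2/5 = 3/5
(((v implies v) implies (w iff w)) implies not not (w implies v)) implies not ((w iff ((u or w) iff w)) iff ((v implies v) or (w implies u))) = 4/5 implies 3/5 = 4/5

4/5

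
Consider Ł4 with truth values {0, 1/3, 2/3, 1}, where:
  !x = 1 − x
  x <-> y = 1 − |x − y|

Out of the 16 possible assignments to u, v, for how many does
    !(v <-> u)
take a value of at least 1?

u = 0, v = 0 ↦ 0  <
u = 0, v = 1/3 ↦ 1/3  <
u = 0, v = 2/3 ↦ 2/3  <
u = 0, v = 1 ↦ 1  ≥
u = 1/3, v = 0 ↦ 1/3  <
u = 1/3, v = 1/3 ↦ 0  <
u = 1/3, v = 2/3 ↦ 1/3  <
u = 1/3, v = 1 ↦ 2/3  <
u = 2/3, v = 0 ↦ 2/3  <
u = 2/3, v = 1/3 ↦ 1/3  <
u = 2/3, v = 2/3 ↦ 0  <
u = 2/3, v = 1 ↦ 1/3  <
u = 1, v = 0 ↦ 1  ≥
u = 1, v = 1/3 ↦ 2/3  <
u = 1, v = 2/3 ↦ 1/3  <
u = 1, v = 1 ↦ 0  <
So 2 of the 16 assignments meet the threshold.

2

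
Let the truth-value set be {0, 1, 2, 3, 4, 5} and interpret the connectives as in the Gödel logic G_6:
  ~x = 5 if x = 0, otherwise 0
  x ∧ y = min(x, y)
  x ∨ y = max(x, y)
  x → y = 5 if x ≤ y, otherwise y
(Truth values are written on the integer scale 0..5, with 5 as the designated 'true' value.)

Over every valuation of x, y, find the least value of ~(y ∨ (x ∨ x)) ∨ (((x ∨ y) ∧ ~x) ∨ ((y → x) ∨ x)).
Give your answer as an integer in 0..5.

1

Take x = 0, y = 1:
x ∨ x = 0 ∨ 0 = 0
y ∨ (x ∨ x) = 1 ∨ 0 = 1
~(y ∨ (x ∨ x)) = ~1 = 0
x ∨ y = 0 ∨ 1 = 1
~x = ~0 = 5
(x ∨ y) ∧ ~x = 1 ∧ 5 = 1
y → x = 1 → 0 = 0
(y → x) ∨ x = 0 ∨ 0 = 0
((x ∨ y) ∧ ~x) ∨ ((y → x) ∨ x) = 1 ∨ 0 = 1
~(y ∨ (x ∨ x)) ∨ (((x ∨ y) ∧ ~x) ∨ ((y → x) ∨ x)) = 0 ∨ 1 = 1
No assignment yields a value below 1, so this is the minimum.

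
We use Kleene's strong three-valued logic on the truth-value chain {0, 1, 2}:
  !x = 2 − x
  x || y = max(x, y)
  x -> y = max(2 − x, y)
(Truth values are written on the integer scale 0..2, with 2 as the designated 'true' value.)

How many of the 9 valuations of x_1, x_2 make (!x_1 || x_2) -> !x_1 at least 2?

x_1 = 0, x_2 = 0 ↦ 2  ≥
x_1 = 0, x_2 = 1 ↦ 2  ≥
x_1 = 0, x_2 = 2 ↦ 2  ≥
x_1 = 1, x_2 = 0 ↦ 1  <
x_1 = 1, x_2 = 1 ↦ 1  <
x_1 = 1, x_2 = 2 ↦ 1  <
x_1 = 2, x_2 = 0 ↦ 2  ≥
x_1 = 2, x_2 = 1 ↦ 1  <
x_1 = 2, x_2 = 2 ↦ 0  <
So 4 of the 9 assignments meet the threshold.

4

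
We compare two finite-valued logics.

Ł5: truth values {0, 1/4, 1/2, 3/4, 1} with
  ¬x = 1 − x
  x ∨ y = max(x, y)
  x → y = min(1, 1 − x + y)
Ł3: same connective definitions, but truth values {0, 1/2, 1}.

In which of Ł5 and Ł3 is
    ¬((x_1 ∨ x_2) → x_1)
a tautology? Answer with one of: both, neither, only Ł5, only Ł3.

In Ł5: at x_1 = 0, x_2 = 0 the value is 0 — not a tautology.
In Ł3: at x_1 = 0, x_2 = 0 the value is 0 — not a tautology.

neither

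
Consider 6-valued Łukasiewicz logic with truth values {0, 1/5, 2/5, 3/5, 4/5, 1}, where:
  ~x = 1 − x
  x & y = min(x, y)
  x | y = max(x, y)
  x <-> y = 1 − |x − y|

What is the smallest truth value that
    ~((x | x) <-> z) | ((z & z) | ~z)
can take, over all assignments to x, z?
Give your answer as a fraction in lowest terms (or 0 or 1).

3/5

Take x = 0, z = 2/5:
x | x = 0 | 0 = 0
(x | x) <-> z = 0 <-> 2/5 = 3/5
~((x | x) <-> z) = ~3/5 = 2/5
z & z = 2/5 & 2/5 = 2/5
~z = ~2/5 = 3/5
(z & z) | ~z = 2/5 | 3/5 = 3/5
~((x | x) <-> z) | ((z & z) | ~z) = 2/5 | 3/5 = 3/5
No assignment yields a value below 3/5, so this is the minimum.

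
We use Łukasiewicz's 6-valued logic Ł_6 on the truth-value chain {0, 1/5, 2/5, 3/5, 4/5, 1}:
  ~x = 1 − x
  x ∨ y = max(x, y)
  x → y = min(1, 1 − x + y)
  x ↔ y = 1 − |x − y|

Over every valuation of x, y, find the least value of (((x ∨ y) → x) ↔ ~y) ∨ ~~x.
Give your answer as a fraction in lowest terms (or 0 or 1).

Take x = 2/5, y = 2/5:
x ∨ y = 2/5 ∨ 2/5 = 2/5
(x ∨ y) → x = 2/5 → 2/5 = 1
~y = ~2/5 = 3/5
((x ∨ y) → x) ↔ ~y = 1 ↔ 3/5 = 3/5
~x = ~2/5 = 3/5
~~x = ~3/5 = 2/5
(((x ∨ y) → x) ↔ ~y) ∨ ~~x = 3/5 ∨ 2/5 = 3/5
No assignment yields a value below 3/5, so this is the minimum.

3/5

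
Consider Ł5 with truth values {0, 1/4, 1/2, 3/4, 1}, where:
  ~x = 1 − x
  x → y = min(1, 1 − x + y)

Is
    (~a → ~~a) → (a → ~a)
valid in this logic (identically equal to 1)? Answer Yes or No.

No

Counterexample: take a = 3/4.
~a = ~3/4 = 1/4
~a = ~3/4 = 1/4
~~a = ~1/4 = 3/4
~a → ~~a = 1/4 → 3/4 = 1
~a = ~3/4 = 1/4
a → ~a = 3/4 → 1/4 = 1/2
(~a → ~~a) → (a → ~a) = 1 → 1/2 = 1/2
This gives 1/2 ≠ 1.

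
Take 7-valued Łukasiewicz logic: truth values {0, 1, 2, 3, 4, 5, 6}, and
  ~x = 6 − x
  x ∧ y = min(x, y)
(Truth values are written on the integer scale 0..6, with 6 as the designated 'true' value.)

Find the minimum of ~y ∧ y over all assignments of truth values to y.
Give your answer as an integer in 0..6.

0

Take y = 0:
~y = ~0 = 6
~y ∧ y = 6 ∧ 0 = 0
No assignment yields a value below 0, so this is the minimum.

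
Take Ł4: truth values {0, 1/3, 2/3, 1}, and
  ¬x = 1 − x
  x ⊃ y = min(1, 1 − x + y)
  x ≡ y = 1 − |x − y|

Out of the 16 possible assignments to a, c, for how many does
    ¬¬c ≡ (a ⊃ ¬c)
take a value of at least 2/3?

7

a = 0, c = 0 ↦ 0  <
a = 0, c = 1/3 ↦ 1/3  <
a = 0, c = 2/3 ↦ 2/3  ≥
a = 0, c = 1 ↦ 1  ≥
a = 1/3, c = 0 ↦ 0  <
a = 1/3, c = 1/3 ↦ 1/3  <
a = 1/3, c = 2/3 ↦ 2/3  ≥
a = 1/3, c = 1 ↦ 2/3  ≥
a = 2/3, c = 0 ↦ 0  <
a = 2/3, c = 1/3 ↦ 1/3  <
a = 2/3, c = 2/3 ↦ 1  ≥
a = 2/3, c = 1 ↦ 1/3  <
a = 1, c = 0 ↦ 0  <
a = 1, c = 1/3 ↦ 2/3  ≥
a = 1, c = 2/3 ↦ 2/3  ≥
a = 1, c = 1 ↦ 0  <
So 7 of the 16 assignments meet the threshold.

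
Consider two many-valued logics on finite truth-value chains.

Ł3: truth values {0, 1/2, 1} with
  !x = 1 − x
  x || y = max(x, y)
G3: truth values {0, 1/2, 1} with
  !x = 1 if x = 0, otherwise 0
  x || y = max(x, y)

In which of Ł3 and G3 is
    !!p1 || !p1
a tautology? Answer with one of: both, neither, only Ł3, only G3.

In Ł3: at p1 = 1/2 the value is 1/2 — not a tautology.
In G3: every assignment gives 1 — tautology.

only G3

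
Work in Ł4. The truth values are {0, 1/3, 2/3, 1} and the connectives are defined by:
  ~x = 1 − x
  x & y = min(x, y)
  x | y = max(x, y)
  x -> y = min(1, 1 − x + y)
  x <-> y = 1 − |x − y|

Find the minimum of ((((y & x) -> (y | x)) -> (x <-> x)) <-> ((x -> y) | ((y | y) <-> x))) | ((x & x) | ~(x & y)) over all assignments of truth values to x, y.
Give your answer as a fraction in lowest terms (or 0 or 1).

Take x = 2/3, y = 1/3:
y & x = 1/3 & 2/3 = 1/3
y | x = 1/3 | 2/3 = 2/3
(y & x) -> (y | x) = 1/3 -> 2/3 = 1
x <-> x = 2/3 <-> 2/3 = 1
((y & x) -> (y | x)) -> (x <-> x) = 1 -> 1 = 1
x -> y = 2/3 -> 1/3 = 2/3
y | y = 1/3 | 1/3 = 1/3
(y | y) <-> x = 1/3 <-> 2/3 = 2/3
(x -> y) | ((y | y) <-> x) = 2/3 | 2/3 = 2/3
(((y & x) -> (y | x)) -> (x <-> x)) <-> ((x -> y) | ((y | y) <-> x)) = 1 <-> 2/3 = 2/3
x & x = 2/3 & 2/3 = 2/3
x & y = 2/3 & 1/3 = 1/3
~(x & y) = ~1/3 = 2/3
(x & x) | ~(x & y) = 2/3 | 2/3 = 2/3
((((y & x) -> (y | x)) -> (x <-> x)) <-> ((x -> y) | ((y | y) <-> x))) | ((x & x) | ~(x & y)) = 2/3 | 2/3 = 2/3
No assignment yields a value below 2/3, so this is the minimum.

2/3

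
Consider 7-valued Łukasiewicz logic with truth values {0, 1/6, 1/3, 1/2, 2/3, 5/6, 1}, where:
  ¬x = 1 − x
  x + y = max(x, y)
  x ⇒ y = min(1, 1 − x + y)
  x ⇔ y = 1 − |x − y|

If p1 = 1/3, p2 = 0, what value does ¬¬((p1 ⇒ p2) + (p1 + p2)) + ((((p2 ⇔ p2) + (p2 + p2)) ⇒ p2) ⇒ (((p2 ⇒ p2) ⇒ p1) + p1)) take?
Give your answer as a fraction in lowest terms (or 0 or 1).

1

p1 ⇒ p2 = 1/3 ⇒ 0 = 2/3
p1 + p2 = 1/3 + 0 = 1/3
(p1 ⇒ p2) + (p1 + p2) = 2/3 + 1/3 = 2/3
¬((p1 ⇒ p2) + (p1 + p2)) = ¬2/3 = 1/3
¬¬((p1 ⇒ p2) + (p1 + p2)) = ¬1/3 = 2/3
p2 ⇔ p2 = 0 ⇔ 0 = 1
p2 + p2 = 0 + 0 = 0
(p2 ⇔ p2) + (p2 + p2) = 1 + 0 = 1
((p2 ⇔ p2) + (p2 + p2)) ⇒ p2 = 1 ⇒ 0 = 0
p2 ⇒ p2 = 0 ⇒ 0 = 1
(p2 ⇒ p2) ⇒ p1 = 1 ⇒ 1/3 = 1/3
((p2 ⇒ p2) ⇒ p1) + p1 = 1/3 + 1/3 = 1/3
(((p2 ⇔ p2) + (p2 + p2)) ⇒ p2) ⇒ (((p2 ⇒ p2) ⇒ p1) + p1) = 0 ⇒ 1/3 = 1
¬¬((p1 ⇒ p2) + (p1 + p2)) + ((((p2 ⇔ p2) + (p2 + p2)) ⇒ p2) ⇒ (((p2 ⇒ p2) ⇒ p1) + p1)) = 2/3 + 1 = 1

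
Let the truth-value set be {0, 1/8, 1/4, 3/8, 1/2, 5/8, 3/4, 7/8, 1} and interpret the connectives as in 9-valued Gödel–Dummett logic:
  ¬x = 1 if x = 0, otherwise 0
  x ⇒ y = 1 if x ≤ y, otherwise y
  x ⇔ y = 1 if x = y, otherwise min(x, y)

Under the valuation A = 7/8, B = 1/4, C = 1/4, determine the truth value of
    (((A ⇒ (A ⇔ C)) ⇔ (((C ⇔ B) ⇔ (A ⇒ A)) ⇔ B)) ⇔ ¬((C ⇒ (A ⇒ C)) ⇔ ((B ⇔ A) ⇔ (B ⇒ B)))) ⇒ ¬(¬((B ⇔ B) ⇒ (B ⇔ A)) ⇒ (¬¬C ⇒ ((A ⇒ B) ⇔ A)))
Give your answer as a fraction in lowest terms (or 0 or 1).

1

A ⇔ C = 7/8 ⇔ 1/4 = 1/4
A ⇒ (A ⇔ C) = 7/8 ⇒ 1/4 = 1/4
C ⇔ B = 1/4 ⇔ 1/4 = 1
A ⇒ A = 7/8 ⇒ 7/8 = 1
(C ⇔ B) ⇔ (A ⇒ A) = 1 ⇔ 1 = 1
((C ⇔ B) ⇔ (A ⇒ A)) ⇔ B = 1 ⇔ 1/4 = 1/4
(A ⇒ (A ⇔ C)) ⇔ (((C ⇔ B) ⇔ (A ⇒ A)) ⇔ B) = 1/4 ⇔ 1/4 = 1
A ⇒ C = 7/8 ⇒ 1/4 = 1/4
C ⇒ (A ⇒ C) = 1/4 ⇒ 1/4 = 1
B ⇔ A = 1/4 ⇔ 7/8 = 1/4
B ⇒ B = 1/4 ⇒ 1/4 = 1
(B ⇔ A) ⇔ (B ⇒ B) = 1/4 ⇔ 1 = 1/4
(C ⇒ (A ⇒ C)) ⇔ ((B ⇔ A) ⇔ (B ⇒ B)) = 1 ⇔ 1/4 = 1/4
¬((C ⇒ (A ⇒ C)) ⇔ ((B ⇔ A) ⇔ (B ⇒ B))) = ¬1/4 = 0
((A ⇒ (A ⇔ C)) ⇔ (((C ⇔ B) ⇔ (A ⇒ A)) ⇔ B)) ⇔ ¬((C ⇒ (A ⇒ C)) ⇔ ((B ⇔ A) ⇔ (B ⇒ B))) = 1 ⇔ 0 = 0
B ⇔ B = 1/4 ⇔ 1/4 = 1
B ⇔ A = 1/4 ⇔ 7/8 = 1/4
(B ⇔ B) ⇒ (B ⇔ A) = 1 ⇒ 1/4 = 1/4
¬((B ⇔ B) ⇒ (B ⇔ A)) = ¬1/4 = 0
¬C = ¬1/4 = 0
¬¬C = ¬0 = 1
A ⇒ B = 7/8 ⇒ 1/4 = 1/4
(A ⇒ B) ⇔ A = 1/4 ⇔ 7/8 = 1/4
¬¬C ⇒ ((A ⇒ B) ⇔ A) = 1 ⇒ 1/4 = 1/4
¬((B ⇔ B) ⇒ (B ⇔ A)) ⇒ (¬¬C ⇒ ((A ⇒ B) ⇔ A)) = 0 ⇒ 1/4 = 1
¬(¬((B ⇔ B) ⇒ (B ⇔ A)) ⇒ (¬¬C ⇒ ((A ⇒ B) ⇔ A))) = ¬1 = 0
(((A ⇒ (A ⇔ C)) ⇔ (((C ⇔ B) ⇔ (A ⇒ A)) ⇔ B)) ⇔ ¬((C ⇒ (A ⇒ C)) ⇔ ((B ⇔ A) ⇔ (B ⇒ B)))) ⇒ ¬(¬((B ⇔ B) ⇒ (B ⇔ A)) ⇒ (¬¬C ⇒ ((A ⇒ B) ⇔ A))) = 0 ⇒ 0 = 1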